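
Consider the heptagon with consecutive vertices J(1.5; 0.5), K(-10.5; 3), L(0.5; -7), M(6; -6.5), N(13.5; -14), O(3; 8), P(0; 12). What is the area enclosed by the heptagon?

146.125

Apply the shoelace (surveyor's) formula: 2A = Σ (x_i·y_{i+1} − x_{i+1}·y_i), indices taken mod 7.
Σ = (9.75) + (72) + (38.75) + (3.75) + (150) + (36) + (-18) = 292.25
Area = |Σ|/2 = 146.125.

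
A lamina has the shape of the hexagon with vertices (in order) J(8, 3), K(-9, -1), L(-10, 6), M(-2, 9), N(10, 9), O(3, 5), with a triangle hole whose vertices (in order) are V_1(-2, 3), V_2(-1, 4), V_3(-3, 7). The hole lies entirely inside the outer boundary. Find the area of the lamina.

Outer boundary:
Apply Gauss's area formula: 2A = Σ (x_i·y_{i+1} − x_{i+1}·y_i), indices taken mod 6.
Σ = (19) + (-64) + (-78) + (-108) + (23) + (-31) = -239
Area = |Σ|/2 = 119.5.
Hole:
Σ = (-5) + (5) + (5) = 5
Area = |Σ|/2 = 2.5.
Net area = 119.5 − 2.5 = 117.

117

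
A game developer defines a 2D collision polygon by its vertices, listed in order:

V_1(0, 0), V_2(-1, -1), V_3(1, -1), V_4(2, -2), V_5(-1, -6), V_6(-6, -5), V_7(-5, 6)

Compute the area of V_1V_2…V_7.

Σ = (0) + (2) + (0) + (-14) + (-31) + (-61) + (0) = -104
Area = |Σ|/2 = 52.

52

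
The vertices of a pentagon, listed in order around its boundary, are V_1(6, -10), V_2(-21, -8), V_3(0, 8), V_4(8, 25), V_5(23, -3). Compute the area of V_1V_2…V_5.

Apply the shoelace formula: 2A = Σ (x_i·y_{i+1} − x_{i+1}·y_i), indices taken mod 5.
Σ = (-258) + (-168) + (-64) + (-599) + (-212) = -1301
Area = |Σ|/2 = 650.5.

650.5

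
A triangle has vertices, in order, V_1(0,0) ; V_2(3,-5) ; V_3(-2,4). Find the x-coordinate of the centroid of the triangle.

1/3

Apply the shoelace (surveyor's) formula. First the cross-terms c_i = x_i·y_{i+1} − x_{i+1}·y_i:
  0, 2, 0  ⇒  2A = 2, A = 1.
Then Σ (x_i + x_{i+1})·c_i = 2, so x̄ = 2 / (6·1) = 1/3.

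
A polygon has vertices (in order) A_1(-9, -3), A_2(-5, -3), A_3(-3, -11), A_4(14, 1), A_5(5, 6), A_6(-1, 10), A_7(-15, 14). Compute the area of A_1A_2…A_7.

Apply the shoelace (surveyor's) formula: 2A = Σ (x_i·y_{i+1} − x_{i+1}·y_i), indices taken mod 7.
Σ = (12) + (46) + (151) + (79) + (56) + (136) + (171) = 651
Area = |Σ|/2 = 325.5.

325.5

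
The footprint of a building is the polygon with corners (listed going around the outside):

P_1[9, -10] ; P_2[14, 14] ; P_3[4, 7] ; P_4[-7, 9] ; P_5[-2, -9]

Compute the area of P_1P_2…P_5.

287.5

Apply the shoelace formula: 2A = Σ (x_i·y_{i+1} − x_{i+1}·y_i), indices taken mod 5.
P_1→P_2: (9)(14) − (14)(-10) = 266
P_2→P_3: (14)(7) − (4)(14) = 42
P_3→P_4: (4)(9) − (-7)(7) = 85
P_4→P_5: (-7)(-9) − (-2)(9) = 81
P_5→P_1: (-2)(-10) − (9)(-9) = 101
Σ = 575
Area = |Σ|/2 = 287.5.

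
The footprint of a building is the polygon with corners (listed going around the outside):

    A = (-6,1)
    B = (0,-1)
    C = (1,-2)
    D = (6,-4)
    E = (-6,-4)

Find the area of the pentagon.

31.5

Apply Gauss's area formula: 2A = Σ (x_i·y_{i+1} − x_{i+1}·y_i), indices taken mod 5.
Cross-terms: 6, 1, 8, -48, -30  ⇒  Σ = -63
Area = |Σ|/2 = 31.5.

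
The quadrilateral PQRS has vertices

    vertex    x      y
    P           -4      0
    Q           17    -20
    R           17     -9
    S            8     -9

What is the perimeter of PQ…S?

64

|PQ| = √((21)² + (-20)²) = √841 = 29
|QR| = √((0)² + (11)²) = √121 = 11
|RS| = √((-9)² + (0)²) = √81 = 9
|SP| = √((-12)² + (9)²) = √225 = 15
Perimeter = 29 + 11 + 9 + 15 = 64.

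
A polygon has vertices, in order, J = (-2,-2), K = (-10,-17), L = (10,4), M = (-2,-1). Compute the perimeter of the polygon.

60

|JK| = √((-8)² + (-15)²) = √289 = 17
|KL| = √((20)² + (21)²) = √841 = 29
|LM| = √((-12)² + (-5)²) = √169 = 13
|MJ| = √((0)² + (-1)²) = √1 = 1
Perimeter = 17 + 29 + 13 + 1 = 60.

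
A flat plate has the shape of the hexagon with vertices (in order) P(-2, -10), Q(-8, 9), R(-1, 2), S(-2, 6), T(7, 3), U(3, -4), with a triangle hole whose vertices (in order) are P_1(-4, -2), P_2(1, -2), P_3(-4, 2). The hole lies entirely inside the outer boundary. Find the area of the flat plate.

Outer boundary:
Apply Gauss's area formula: 2A = Σ (x_i·y_{i+1} − x_{i+1}·y_i), indices taken mod 6.
Cross-terms: -98, -7, -2, -48, -37, -38  ⇒  Σ = -230
Area = |Σ|/2 = 115.
Hole:
Apply Gauss's area formula: 2A = Σ (x_i·y_{i+1} − x_{i+1}·y_i), indices taken mod 3.
Σ = (10) + (-6) + (16) = 20
Area = |Σ|/2 = 10.
Net area = 115 − 10 = 105.

105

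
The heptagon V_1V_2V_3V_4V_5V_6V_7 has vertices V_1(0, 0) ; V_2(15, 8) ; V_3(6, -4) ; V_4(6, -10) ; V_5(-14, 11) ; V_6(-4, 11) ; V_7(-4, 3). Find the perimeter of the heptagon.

|V_1V_2| = √((15)² + (8)²) = √289 = 17
|V_2V_3| = √((-9)² + (-12)²) = √225 = 15
|V_3V_4| = √((0)² + (-6)²) = √36 = 6
|V_4V_5| = √((-20)² + (21)²) = √841 = 29
|V_5V_6| = √((10)² + (0)²) = √100 = 10
|V_6V_7| = √((0)² + (-8)²) = √64 = 8
|V_7V_1| = √((4)² + (-3)²) = √25 = 5
Perimeter = 17 + 15 + 6 + 29 + 10 + 8 + 5 = 90.

90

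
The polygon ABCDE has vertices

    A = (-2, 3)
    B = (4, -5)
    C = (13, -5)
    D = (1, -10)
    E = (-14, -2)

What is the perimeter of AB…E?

62

|AB| = √((6)² + (-8)²) = √100 = 10
|BC| = √((9)² + (0)²) = √81 = 9
|CD| = √((-12)² + (-5)²) = √169 = 13
|DE| = √((-15)² + (8)²) = √289 = 17
|EA| = √((12)² + (5)²) = √169 = 13
Perimeter = 10 + 9 + 13 + 17 + 13 = 62.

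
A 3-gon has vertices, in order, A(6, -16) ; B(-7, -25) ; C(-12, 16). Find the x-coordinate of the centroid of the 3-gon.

Apply the shoelace formula. First the cross-terms c_i = x_i·y_{i+1} − x_{i+1}·y_i:
  -262, -412, 96  ⇒  2A = -578, A = -289.
Then Σ (x_i + x_{i+1})·c_i = 7514, so x̄ = 7514 / (6·(-289)) = -13/3.

-13/3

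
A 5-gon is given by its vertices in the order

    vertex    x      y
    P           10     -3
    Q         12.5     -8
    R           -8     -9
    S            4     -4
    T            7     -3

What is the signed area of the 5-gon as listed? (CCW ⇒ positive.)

-63

Apply the shoelace formula: 2A = Σ (x_i·y_{i+1} − x_{i+1}·y_i), indices taken mod 5.
Σ = (-42.5) + (-176.5) + (68) + (16) + (9) = -126
Signed area = Σ/2 = -63 (negative ⇒ clockwise traversal).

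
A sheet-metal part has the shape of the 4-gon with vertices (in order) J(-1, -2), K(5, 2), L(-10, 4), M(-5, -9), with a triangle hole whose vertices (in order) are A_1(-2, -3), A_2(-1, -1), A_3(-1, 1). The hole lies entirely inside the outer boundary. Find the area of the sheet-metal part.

78.5

Outer boundary:
Apply Gauss's area formula: 2A = Σ (x_i·y_{i+1} − x_{i+1}·y_i), indices taken mod 4.
Cross-terms: 8, 40, 110, 1  ⇒  Σ = 159
Area = |Σ|/2 = 79.5.
Hole:
Apply the surveyor's formula: 2A = Σ (x_i·y_{i+1} − x_{i+1}·y_i), indices taken mod 3.
Cross-terms: -1, -2, 5  ⇒  Σ = 2
Area = |Σ|/2 = 1.
Net area = 79.5 − 1 = 78.5.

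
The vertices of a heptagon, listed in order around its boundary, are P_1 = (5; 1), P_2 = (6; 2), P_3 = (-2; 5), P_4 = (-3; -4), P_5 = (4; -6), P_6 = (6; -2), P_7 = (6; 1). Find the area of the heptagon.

71

Apply the surveyor's formula: 2A = Σ (x_i·y_{i+1} − x_{i+1}·y_i), indices taken mod 7.
P_1→P_2: (5)(2) − (6)(1) = 4
P_2→P_3: (6)(5) − (-2)(2) = 34
P_3→P_4: (-2)(-4) − (-3)(5) = 23
P_4→P_5: (-3)(-6) − (4)(-4) = 34
P_5→P_6: (4)(-2) − (6)(-6) = 28
P_6→P_7: (6)(1) − (6)(-2) = 18
P_7→P_1: (6)(1) − (5)(1) = 1
Σ = 142
Area = |Σ|/2 = 71.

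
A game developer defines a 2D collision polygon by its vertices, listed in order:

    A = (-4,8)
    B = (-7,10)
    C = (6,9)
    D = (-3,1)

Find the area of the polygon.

47

Apply Gauss's area formula: 2A = Σ (x_i·y_{i+1} − x_{i+1}·y_i), indices taken mod 4.
Σ = (16) + (-123) + (33) + (-20) = -94
Area = |Σ|/2 = 47.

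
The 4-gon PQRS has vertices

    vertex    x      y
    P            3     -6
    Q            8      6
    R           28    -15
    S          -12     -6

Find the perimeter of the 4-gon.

|PQ| = √((5)² + (12)²) = √169 = 13
|QR| = √((20)² + (-21)²) = √841 = 29
|RS| = √((-40)² + (9)²) = √1681 = 41
|SP| = √((15)² + (0)²) = √225 = 15
Perimeter = 13 + 29 + 41 + 15 = 98.

98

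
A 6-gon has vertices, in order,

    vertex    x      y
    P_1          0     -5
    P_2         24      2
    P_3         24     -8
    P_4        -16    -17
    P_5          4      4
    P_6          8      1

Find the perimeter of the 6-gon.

|P_1P_2| = √((24)² + (7)²) = √625 = 25
|P_2P_3| = √((0)² + (-10)²) = √100 = 10
|P_3P_4| = √((-40)² + (-9)²) = √1681 = 41
|P_4P_5| = √((20)² + (21)²) = √841 = 29
|P_5P_6| = √((4)² + (-3)²) = √25 = 5
|P_6P_1| = √((-8)² + (-6)²) = √100 = 10
Perimeter = 25 + 10 + 41 + 29 + 5 + 10 = 120.

120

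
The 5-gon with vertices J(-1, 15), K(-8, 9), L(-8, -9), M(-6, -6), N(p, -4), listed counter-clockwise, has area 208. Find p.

Write out the shoelace sum; only the two edges meeting at N involve p:
2·Area = [((-6)·(-4) − p·(-6)) + (p·15 − (-1)·(-4))] + 249
       = 21·p + 269 = 416
⇒ p = 7.

7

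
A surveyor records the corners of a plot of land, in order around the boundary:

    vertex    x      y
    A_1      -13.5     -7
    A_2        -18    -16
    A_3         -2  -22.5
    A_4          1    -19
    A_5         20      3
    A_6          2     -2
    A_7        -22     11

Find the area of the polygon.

Apply the shoelace (surveyor's) formula: 2A = Σ (x_i·y_{i+1} − x_{i+1}·y_i), indices taken mod 7.
Σ = (90) + (373) + (60.5) + (383) + (-46) + (-22) + (302.5) = 1141
Area = |Σ|/2 = 570.5.

570.5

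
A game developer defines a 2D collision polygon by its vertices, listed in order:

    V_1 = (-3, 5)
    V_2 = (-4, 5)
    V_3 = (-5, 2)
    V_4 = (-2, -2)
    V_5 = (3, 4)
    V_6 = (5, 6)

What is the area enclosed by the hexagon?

37.5

V_1→V_2: (-3)(5) − (-4)(5) = 5
V_2→V_3: (-4)(2) − (-5)(5) = 17
V_3→V_4: (-5)(-2) − (-2)(2) = 14
V_4→V_5: (-2)(4) − (3)(-2) = -2
V_5→V_6: (3)(6) − (5)(4) = -2
V_6→V_1: (5)(5) − (-3)(6) = 43
Σ = 75
Area = |Σ|/2 = 37.5.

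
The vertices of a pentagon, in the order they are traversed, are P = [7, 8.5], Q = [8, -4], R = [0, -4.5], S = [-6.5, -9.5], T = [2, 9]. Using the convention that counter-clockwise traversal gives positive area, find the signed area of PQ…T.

-123.375

Apply the shoelace formula: 2A = Σ (x_i·y_{i+1} − x_{i+1}·y_i), indices taken mod 5.
Cross-terms: -96, -36, -29.25, -39.5, -46  ⇒  Σ = -246.75
Signed area = Σ/2 = -123.375 (negative ⇒ clockwise traversal).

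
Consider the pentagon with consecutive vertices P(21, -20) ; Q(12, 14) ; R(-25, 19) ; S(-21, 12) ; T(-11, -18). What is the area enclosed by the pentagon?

Apply the shoelace formula: 2A = Σ (x_i·y_{i+1} − x_{i+1}·y_i), indices taken mod 5.
Σ = (534) + (578) + (99) + (510) + (598) = 2319
Area = |Σ|/2 = 1159.5.

1159.5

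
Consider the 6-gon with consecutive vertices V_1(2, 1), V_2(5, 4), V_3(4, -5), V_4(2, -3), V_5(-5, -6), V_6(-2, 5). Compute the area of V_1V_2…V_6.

Cross-terms: 3, -41, -2, -27, -37, -12  ⇒  Σ = -116
Area = |Σ|/2 = 58.

58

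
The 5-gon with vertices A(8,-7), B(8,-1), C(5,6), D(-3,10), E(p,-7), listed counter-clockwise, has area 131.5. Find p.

-1

The doubled signed area Σ (x_i y_{i+1} − x_{i+1} y_i) is linear in p.
With p=0 it equals 246; the coefficient of p is -17 (from the two edges through E).
So -17·p + 246 = 2·131.5 = 263 ⇒ p = -1.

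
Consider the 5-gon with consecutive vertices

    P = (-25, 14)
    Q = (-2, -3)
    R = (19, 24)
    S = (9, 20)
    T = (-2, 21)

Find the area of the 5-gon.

501

Apply the shoelace (surveyor's) formula: 2A = Σ (x_i·y_{i+1} − x_{i+1}·y_i), indices taken mod 5.
P→Q: (-25)(-3) − (-2)(14) = 103
Q→R: (-2)(24) − (19)(-3) = 9
R→S: (19)(20) − (9)(24) = 164
S→T: (9)(21) − (-2)(20) = 229
T→P: (-2)(14) − (-25)(21) = 497
Σ = 1002
Area = |Σ|/2 = 501.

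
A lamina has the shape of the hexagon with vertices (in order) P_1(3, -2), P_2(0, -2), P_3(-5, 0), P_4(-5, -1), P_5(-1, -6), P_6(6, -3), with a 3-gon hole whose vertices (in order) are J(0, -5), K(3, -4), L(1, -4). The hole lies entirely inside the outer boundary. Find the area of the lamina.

26

Outer boundary:
Apply the surveyor's formula: 2A = Σ (x_i·y_{i+1} − x_{i+1}·y_i), indices taken mod 6.
Cross-terms: -6, -10, 5, 29, 39, -3  ⇒  Σ = 54
Area = |Σ|/2 = 27.
Hole:
Apply Gauss's area formula: 2A = Σ (x_i·y_{i+1} − x_{i+1}·y_i), indices taken mod 3.
Σ = (15) + (-8) + (-5) = 2
Area = |Σ|/2 = 1.
Net area = 27 − 1 = 26.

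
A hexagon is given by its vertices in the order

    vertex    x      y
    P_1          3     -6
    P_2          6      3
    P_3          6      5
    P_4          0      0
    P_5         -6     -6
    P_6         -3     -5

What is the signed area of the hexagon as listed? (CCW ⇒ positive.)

51

Apply the shoelace formula: 2A = Σ (x_i·y_{i+1} − x_{i+1}·y_i), indices taken mod 6.
Cross-terms: 45, 12, 0, 0, 12, 33  ⇒  Σ = 102
Signed area = Σ/2 = 51 (positive ⇒ counter-clockwise traversal).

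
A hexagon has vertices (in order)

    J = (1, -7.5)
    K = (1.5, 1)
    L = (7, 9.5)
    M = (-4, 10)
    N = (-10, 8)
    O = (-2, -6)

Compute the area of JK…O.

Apply Gauss's area formula: 2A = Σ (x_i·y_{i+1} − x_{i+1}·y_i), indices taken mod 6.
Σ = (12.25) + (7.25) + (108) + (68) + (76) + (21) = 292.5
Area = |Σ|/2 = 146.25.

146.25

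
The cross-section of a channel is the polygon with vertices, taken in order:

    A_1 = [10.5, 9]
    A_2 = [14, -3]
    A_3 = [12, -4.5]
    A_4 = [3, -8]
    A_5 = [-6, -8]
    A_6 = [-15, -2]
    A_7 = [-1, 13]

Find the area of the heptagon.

394.75

Apply the shoelace formula: 2A = Σ (x_i·y_{i+1} − x_{i+1}·y_i), indices taken mod 7.
Σ = (-157.5) + (-27) + (-82.5) + (-72) + (-108) + (-197) + (-145.5) = -789.5
Area = |Σ|/2 = 394.75.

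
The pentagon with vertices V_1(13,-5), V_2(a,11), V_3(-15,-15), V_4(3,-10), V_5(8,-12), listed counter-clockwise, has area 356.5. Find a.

The doubled signed area Σ (x_i y_{i+1} − x_{i+1} y_i) is linear in a.
With a=0 it equals 663; the coefficient of a is -10 (from the two edges through V_2).
So -10·a + 663 = 2·356.5 = 713 ⇒ a = -5.

-5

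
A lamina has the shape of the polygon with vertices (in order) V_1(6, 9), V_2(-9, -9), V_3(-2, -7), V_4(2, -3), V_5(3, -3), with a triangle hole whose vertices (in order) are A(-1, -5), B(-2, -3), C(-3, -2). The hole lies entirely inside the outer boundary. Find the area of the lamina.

69.5

Outer boundary:
Apply the shoelace (surveyor's) formula: 2A = Σ (x_i·y_{i+1} − x_{i+1}·y_i), indices taken mod 5.
Cross-terms: 27, 45, 20, 3, 45  ⇒  Σ = 140
Area = |Σ|/2 = 70.
Hole:
Apply the shoelace (surveyor's) formula: 2A = Σ (x_i·y_{i+1} − x_{i+1}·y_i), indices taken mod 3.
A→B: (-1)(-3) − (-2)(-5) = -7
B→C: (-2)(-2) − (-3)(-3) = -5
C→A: (-3)(-5) − (-1)(-2) = 13
Σ = 1
Area = |Σ|/2 = 0.5.
Net area = 70 − 0.5 = 69.5.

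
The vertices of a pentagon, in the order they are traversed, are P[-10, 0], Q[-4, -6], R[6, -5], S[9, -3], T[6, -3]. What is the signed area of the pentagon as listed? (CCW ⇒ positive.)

Cross-terms: 60, 56, 27, -9, -30  ⇒  Σ = 104
Signed area = Σ/2 = 52 (positive ⇒ counter-clockwise traversal).

52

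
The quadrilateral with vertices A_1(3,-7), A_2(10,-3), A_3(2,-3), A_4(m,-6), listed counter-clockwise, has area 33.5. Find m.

-6

The doubled signed area Σ (x_i y_{i+1} − x_{i+1} y_i) is linear in m.
With m=0 it equals 43; the coefficient of m is -4 (from the two edges through A_4).
So -4·m + 43 = 2·33.5 = 67 ⇒ m = -6.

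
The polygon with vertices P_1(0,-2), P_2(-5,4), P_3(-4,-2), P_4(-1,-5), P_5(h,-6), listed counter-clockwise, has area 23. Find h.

2

The doubled signed area Σ (x_i y_{i+1} − x_{i+1} y_i) is linear in h.
With h=0 it equals 40; the coefficient of h is 3 (from the two edges through P_5).
So 3·h + 40 = 2·23 = 46 ⇒ h = 2.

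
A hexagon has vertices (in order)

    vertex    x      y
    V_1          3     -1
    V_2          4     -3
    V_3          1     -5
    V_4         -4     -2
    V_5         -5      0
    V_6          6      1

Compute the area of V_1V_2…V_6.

34

Apply Gauss's area formula: 2A = Σ (x_i·y_{i+1} − x_{i+1}·y_i), indices taken mod 6.
Σ = (-5) + (-17) + (-22) + (-10) + (-5) + (-9) = -68
Area = |Σ|/2 = 34.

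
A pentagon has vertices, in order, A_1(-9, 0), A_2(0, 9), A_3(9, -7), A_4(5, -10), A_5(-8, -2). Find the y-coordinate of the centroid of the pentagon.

-232/195

Apply the shoelace formula. First the cross-terms c_i = x_i·y_{i+1} − x_{i+1}·y_i:
  -81, -81, -55, -90, -18  ⇒  2A = -325, A = -162.5.
Then Σ (y_i + y_{i+1})·c_i = 1160, so ȳ = 1160 / (6·(-162.5)) = -232/195.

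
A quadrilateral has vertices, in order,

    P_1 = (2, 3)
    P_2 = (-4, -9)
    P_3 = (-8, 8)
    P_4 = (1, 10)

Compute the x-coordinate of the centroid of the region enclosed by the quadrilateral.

-365/129

Apply the shoelace formula. First the cross-terms c_i = x_i·y_{i+1} − x_{i+1}·y_i:
  -6, -104, -88, -17  ⇒  2A = -215, A = -107.5.
Then Σ (x_i + x_{i+1})·c_i = 1825, so x̄ = 1825 / (6·(-107.5)) = -365/129.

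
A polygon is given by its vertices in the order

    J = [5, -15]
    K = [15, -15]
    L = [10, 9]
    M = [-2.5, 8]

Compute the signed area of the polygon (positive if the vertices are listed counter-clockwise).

267.5

Apply the shoelace (surveyor's) formula: 2A = Σ (x_i·y_{i+1} − x_{i+1}·y_i), indices taken mod 4.
J→K: (5)(-15) − (15)(-15) = 150
K→L: (15)(9) − (10)(-15) = 285
L→M: (10)(8) − (-2.5)(9) = 102.5
M→J: (-2.5)(-15) − (5)(8) = -2.5
Σ = 535
Signed area = Σ/2 = 267.5 (positive ⇒ counter-clockwise traversal).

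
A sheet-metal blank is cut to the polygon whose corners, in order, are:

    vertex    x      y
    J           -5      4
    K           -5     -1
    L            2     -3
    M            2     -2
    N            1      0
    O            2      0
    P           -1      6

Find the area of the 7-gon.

Σ = (25) + (17) + (2) + (2) + (0) + (12) + (26) = 84
Area = |Σ|/2 = 42.

42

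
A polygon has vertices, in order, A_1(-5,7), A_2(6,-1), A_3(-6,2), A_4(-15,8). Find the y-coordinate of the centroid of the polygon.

457/114

Apply the surveyor's formula. First the cross-terms c_i = x_i·y_{i+1} − x_{i+1}·y_i:
  -37, 6, -18, -65  ⇒  2A = -114, A = -57.
Then Σ (y_i + y_{i+1})·c_i = -1371, so ȳ = -1371 / (6·(-57)) = 457/114.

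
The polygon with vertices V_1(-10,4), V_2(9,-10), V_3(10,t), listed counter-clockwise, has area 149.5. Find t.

The doubled signed area Σ (x_i y_{i+1} − x_{i+1} y_i) is linear in t.
With t=0 it equals 204; the coefficient of t is 19 (from the two edges through V_3).
So 19·t + 204 = 2·149.5 = 299 ⇒ t = 5.

5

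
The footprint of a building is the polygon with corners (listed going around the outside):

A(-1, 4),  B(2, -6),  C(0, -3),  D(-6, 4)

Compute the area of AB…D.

Σ = (-2) + (-6) + (-18) + (-20) = -46
Area = |Σ|/2 = 23.

23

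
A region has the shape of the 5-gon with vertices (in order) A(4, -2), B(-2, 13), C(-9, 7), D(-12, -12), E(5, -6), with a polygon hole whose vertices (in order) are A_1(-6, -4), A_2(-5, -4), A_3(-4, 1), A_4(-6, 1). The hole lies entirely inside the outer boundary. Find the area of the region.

Outer boundary:
Apply the shoelace formula: 2A = Σ (x_i·y_{i+1} − x_{i+1}·y_i), indices taken mod 5.
Cross-terms: 48, 103, 192, 132, 14  ⇒  Σ = 489
Area = |Σ|/2 = 244.5.
Hole:
Apply the surveyor's formula: 2A = Σ (x_i·y_{i+1} − x_{i+1}·y_i), indices taken mod 4.
Σ = (4) + (-21) + (2) + (30) = 15
Area = |Σ|/2 = 7.5.
Net area = 244.5 − 7.5 = 237.

237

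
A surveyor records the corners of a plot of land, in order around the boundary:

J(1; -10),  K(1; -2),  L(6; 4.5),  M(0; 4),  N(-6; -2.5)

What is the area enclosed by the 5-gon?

Apply the shoelace formula: 2A = Σ (x_i·y_{i+1} − x_{i+1}·y_i), indices taken mod 5.
Σ = (8) + (16.5) + (24) + (24) + (62.5) = 135
Area = |Σ|/2 = 67.5.

67.5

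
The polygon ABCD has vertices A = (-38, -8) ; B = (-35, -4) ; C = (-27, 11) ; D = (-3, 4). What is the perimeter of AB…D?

|AB| = √((3)² + (4)²) = √25 = 5
|BC| = √((8)² + (15)²) = √289 = 17
|CD| = √((24)² + (-7)²) = √625 = 25
|DA| = √((-35)² + (-12)²) = √1369 = 37
Perimeter = 5 + 17 + 25 + 37 = 84.

84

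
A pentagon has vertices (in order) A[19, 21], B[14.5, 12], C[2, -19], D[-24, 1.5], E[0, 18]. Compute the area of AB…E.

801.5

Cross-terms: -76.5, -299.5, -453, -432, -342  ⇒  Σ = -1603
Area = |Σ|/2 = 801.5.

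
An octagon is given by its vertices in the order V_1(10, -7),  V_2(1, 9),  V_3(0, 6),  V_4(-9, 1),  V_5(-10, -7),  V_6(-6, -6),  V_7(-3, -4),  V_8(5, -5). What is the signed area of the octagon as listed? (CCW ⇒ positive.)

Apply the shoelace (surveyor's) formula: 2A = Σ (x_i·y_{i+1} − x_{i+1}·y_i), indices taken mod 8.
Σ = (97) + (6) + (54) + (73) + (18) + (6) + (35) + (15) = 304
Signed area = Σ/2 = 152 (positive ⇒ counter-clockwise traversal).

152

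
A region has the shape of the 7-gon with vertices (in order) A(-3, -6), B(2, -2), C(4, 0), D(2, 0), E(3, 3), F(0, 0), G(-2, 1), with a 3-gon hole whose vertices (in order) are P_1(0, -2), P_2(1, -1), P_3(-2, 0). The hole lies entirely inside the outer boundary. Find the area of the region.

Outer boundary:
Apply the shoelace (surveyor's) formula: 2A = Σ (x_i·y_{i+1} − x_{i+1}·y_i), indices taken mod 7.
Σ = (18) + (8) + (0) + (6) + (0) + (0) + (15) = 47
Area = |Σ|/2 = 23.5.
Hole:
Cross-terms: 2, -2, 4  ⇒  Σ = 4
Area = |Σ|/2 = 2.
Net area = 23.5 − 2 = 21.5.

21.5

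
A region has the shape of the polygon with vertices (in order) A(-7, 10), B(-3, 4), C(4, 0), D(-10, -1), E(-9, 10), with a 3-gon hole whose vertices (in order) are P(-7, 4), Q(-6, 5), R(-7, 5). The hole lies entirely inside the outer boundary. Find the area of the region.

Outer boundary:
Apply the shoelace formula: 2A = Σ (x_i·y_{i+1} − x_{i+1}·y_i), indices taken mod 5.
Σ = (2) + (-16) + (-4) + (-109) + (-20) = -147
Area = |Σ|/2 = 73.5.
Hole:
Apply the surveyor's formula: 2A = Σ (x_i·y_{i+1} − x_{i+1}·y_i), indices taken mod 3.
Cross-terms: -11, 5, 7  ⇒  Σ = 1
Area = |Σ|/2 = 0.5.
Net area = 73.5 − 0.5 = 73.

73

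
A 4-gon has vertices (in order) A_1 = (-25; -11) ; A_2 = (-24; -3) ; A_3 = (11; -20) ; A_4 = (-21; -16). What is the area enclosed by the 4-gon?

Σ = (-189) + (513) + (-596) + (-169) = -441
Area = |Σ|/2 = 220.5.

220.5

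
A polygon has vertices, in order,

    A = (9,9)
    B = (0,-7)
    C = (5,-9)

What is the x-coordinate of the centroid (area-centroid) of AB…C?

14/3

Apply the shoelace (surveyor's) formula. First the cross-terms c_i = x_i·y_{i+1} − x_{i+1}·y_i:
  -63, 35, 126  ⇒  2A = 98, A = 49.
Then Σ (x_i + x_{i+1})·c_i = 1372, so x̄ = 1372 / (6·49) = 14/3.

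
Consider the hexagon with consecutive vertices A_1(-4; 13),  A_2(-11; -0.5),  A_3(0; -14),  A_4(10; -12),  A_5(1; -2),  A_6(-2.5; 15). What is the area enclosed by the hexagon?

Σ = (145) + (154) + (140) + (-8) + (10) + (27.5) = 468.5
Area = |Σ|/2 = 234.25.

234.25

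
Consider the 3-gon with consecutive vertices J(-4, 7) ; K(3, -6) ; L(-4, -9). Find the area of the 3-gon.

56

Apply Gauss's area formula: 2A = Σ (x_i·y_{i+1} − x_{i+1}·y_i), indices taken mod 3.
Σ = (3) + (-51) + (-64) = -112
Area = |Σ|/2 = 56.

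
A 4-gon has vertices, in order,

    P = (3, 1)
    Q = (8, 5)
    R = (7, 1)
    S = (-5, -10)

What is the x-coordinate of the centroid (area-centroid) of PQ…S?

Apply Gauss's area formula. First the cross-terms c_i = x_i·y_{i+1} − x_{i+1}·y_i:
  7, -27, -65, 25  ⇒  2A = -60, A = -30.
Then Σ (x_i + x_{i+1})·c_i = -508, so x̄ = -508 / (6·(-30)) = 127/45.

127/45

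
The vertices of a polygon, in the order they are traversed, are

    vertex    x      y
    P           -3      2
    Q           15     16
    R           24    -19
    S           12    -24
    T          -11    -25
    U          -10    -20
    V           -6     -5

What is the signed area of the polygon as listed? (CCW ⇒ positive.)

Σ = (-78) + (-669) + (-348) + (-564) + (-30) + (-70) + (-27) = -1786
Signed area = Σ/2 = -893 (negative ⇒ clockwise traversal).

-893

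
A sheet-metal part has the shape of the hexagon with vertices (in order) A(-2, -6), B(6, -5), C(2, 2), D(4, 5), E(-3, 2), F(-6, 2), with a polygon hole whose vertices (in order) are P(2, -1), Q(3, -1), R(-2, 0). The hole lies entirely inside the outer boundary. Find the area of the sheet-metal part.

69

Outer boundary:
Cross-terms: 46, 22, 2, 23, 6, 40  ⇒  Σ = 139
Area = |Σ|/2 = 69.5.
Hole:
Apply Gauss's area formula: 2A = Σ (x_i·y_{i+1} − x_{i+1}·y_i), indices taken mod 3.
Σ = (1) + (-2) + (2) = 1
Area = |Σ|/2 = 0.5.
Net area = 69.5 − 0.5 = 69.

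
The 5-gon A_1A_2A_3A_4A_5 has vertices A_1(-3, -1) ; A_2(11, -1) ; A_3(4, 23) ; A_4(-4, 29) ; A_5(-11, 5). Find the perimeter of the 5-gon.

|A_1A_2| = √((14)² + (0)²) = √196 = 14
|A_2A_3| = √((-7)² + (24)²) = √625 = 25
|A_3A_4| = √((-8)² + (6)²) = √100 = 10
|A_4A_5| = √((-7)² + (-24)²) = √625 = 25
|A_5A_1| = √((8)² + (-6)²) = √100 = 10
Perimeter = 14 + 25 + 10 + 25 + 10 = 84.

84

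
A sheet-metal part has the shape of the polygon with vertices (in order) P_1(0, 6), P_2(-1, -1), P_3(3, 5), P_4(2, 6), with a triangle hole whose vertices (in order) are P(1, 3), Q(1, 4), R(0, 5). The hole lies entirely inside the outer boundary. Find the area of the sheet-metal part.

Outer boundary:
Σ = (6) + (-2) + (8) + (12) = 24
Area = |Σ|/2 = 12.
Hole:
Apply Gauss's area formula: 2A = Σ (x_i·y_{i+1} − x_{i+1}·y_i), indices taken mod 3.
Σ = (1) + (5) + (-5) = 1
Area = |Σ|/2 = 0.5.
Net area = 12 − 0.5 = 11.5.

11.5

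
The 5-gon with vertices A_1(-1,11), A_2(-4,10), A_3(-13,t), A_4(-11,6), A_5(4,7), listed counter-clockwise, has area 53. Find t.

10

The doubled signed area Σ (x_i y_{i+1} − x_{i+1} y_i) is linear in t.
With t=0 it equals 36; the coefficient of t is 7 (from the two edges through A_3).
So 7·t + 36 = 2·53 = 106 ⇒ t = 10.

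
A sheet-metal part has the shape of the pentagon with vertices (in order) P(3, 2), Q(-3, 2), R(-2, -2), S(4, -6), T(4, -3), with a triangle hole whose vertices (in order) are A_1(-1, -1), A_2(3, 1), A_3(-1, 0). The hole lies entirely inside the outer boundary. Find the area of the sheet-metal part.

33.5

Outer boundary:
Apply the shoelace formula: 2A = Σ (x_i·y_{i+1} − x_{i+1}·y_i), indices taken mod 5.
Cross-terms: 12, 10, 20, 12, 17  ⇒  Σ = 71
Area = |Σ|/2 = 35.5.
Hole:
A_1→A_2: (-1)(1) − (3)(-1) = 2
A_2→A_3: (3)(0) − (-1)(1) = 1
A_3→A_1: (-1)(-1) − (-1)(0) = 1
Σ = 4
Area = |Σ|/2 = 2.
Net area = 35.5 − 2 = 33.5.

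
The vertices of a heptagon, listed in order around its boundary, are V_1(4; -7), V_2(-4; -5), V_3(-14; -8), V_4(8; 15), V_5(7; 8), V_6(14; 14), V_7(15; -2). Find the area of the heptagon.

311

Apply the shoelace formula: 2A = Σ (x_i·y_{i+1} − x_{i+1}·y_i), indices taken mod 7.
Σ = (-48) + (-38) + (-146) + (-41) + (-14) + (-238) + (-97) = -622
Area = |Σ|/2 = 311.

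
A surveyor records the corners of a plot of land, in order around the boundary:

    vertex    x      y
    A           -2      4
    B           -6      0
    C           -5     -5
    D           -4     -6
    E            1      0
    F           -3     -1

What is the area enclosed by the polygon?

27.5

A→B: (-2)(0) − (-6)(4) = 24
B→C: (-6)(-5) − (-5)(0) = 30
C→D: (-5)(-6) − (-4)(-5) = 10
D→E: (-4)(0) − (1)(-6) = 6
E→F: (1)(-1) − (-3)(0) = -1
F→A: (-3)(4) − (-2)(-1) = -14
Σ = 55
Area = |Σ|/2 = 27.5.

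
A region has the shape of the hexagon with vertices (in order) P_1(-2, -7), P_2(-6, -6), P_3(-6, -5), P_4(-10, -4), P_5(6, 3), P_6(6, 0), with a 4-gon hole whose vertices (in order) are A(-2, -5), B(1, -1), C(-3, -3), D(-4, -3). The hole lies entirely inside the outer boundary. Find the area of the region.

Outer boundary:
Apply the shoelace (surveyor's) formula: 2A = Σ (x_i·y_{i+1} − x_{i+1}·y_i), indices taken mod 6.
P_1→P_2: (-2)(-6) − (-6)(-7) = -30
P_2→P_3: (-6)(-5) − (-6)(-6) = -6
P_3→P_4: (-6)(-4) − (-10)(-5) = -26
P_4→P_5: (-10)(3) − (6)(-4) = -6
P_5→P_6: (6)(0) − (6)(3) = -18
P_6→P_1: (6)(-7) − (-2)(0) = -42
Σ = -128
Area = |Σ|/2 = 64.
Hole:
Σ = (7) + (-6) + (-3) + (14) = 12
Area = |Σ|/2 = 6.
Net area = 64 − 6 = 58.

58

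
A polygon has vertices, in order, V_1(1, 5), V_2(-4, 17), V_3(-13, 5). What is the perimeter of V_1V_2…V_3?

42

|V_1V_2| = √((-5)² + (12)²) = √169 = 13
|V_2V_3| = √((-9)² + (-12)²) = √225 = 15
|V_3V_1| = √((14)² + (0)²) = √196 = 14
Perimeter = 13 + 15 + 14 = 42.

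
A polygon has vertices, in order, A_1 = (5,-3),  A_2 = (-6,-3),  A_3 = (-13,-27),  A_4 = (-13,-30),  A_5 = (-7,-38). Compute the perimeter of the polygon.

|A_1A_2| = √((-11)² + (0)²) = √121 = 11
|A_2A_3| = √((-7)² + (-24)²) = √625 = 25
|A_3A_4| = √((0)² + (-3)²) = √9 = 3
|A_4A_5| = √((6)² + (-8)²) = √100 = 10
|A_5A_1| = √((12)² + (35)²) = √1369 = 37
Perimeter = 11 + 25 + 3 + 10 + 37 = 86.

86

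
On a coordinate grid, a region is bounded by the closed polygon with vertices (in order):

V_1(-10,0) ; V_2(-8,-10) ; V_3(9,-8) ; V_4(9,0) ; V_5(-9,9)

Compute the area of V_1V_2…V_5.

Σ = (100) + (154) + (72) + (81) + (90) = 497
Area = |Σ|/2 = 248.5.

248.5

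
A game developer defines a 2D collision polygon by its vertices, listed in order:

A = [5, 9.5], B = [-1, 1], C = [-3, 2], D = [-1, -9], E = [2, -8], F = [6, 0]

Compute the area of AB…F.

87.75

Apply the surveyor's formula: 2A = Σ (x_i·y_{i+1} − x_{i+1}·y_i), indices taken mod 6.
Σ = (14.5) + (1) + (29) + (26) + (48) + (57) = 175.5
Area = |Σ|/2 = 87.75.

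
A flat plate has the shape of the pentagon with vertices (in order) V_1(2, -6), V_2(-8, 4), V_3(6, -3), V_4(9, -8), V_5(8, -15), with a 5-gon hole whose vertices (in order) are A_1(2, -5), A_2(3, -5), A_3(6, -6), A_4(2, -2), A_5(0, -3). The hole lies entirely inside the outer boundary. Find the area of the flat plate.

Outer boundary:
Apply the shoelace (surveyor's) formula: 2A = Σ (x_i·y_{i+1} − x_{i+1}·y_i), indices taken mod 5.
V_1→V_2: (2)(4) − (-8)(-6) = -40
V_2→V_3: (-8)(-3) − (6)(4) = 0
V_3→V_4: (6)(-8) − (9)(-3) = -21
V_4→V_5: (9)(-15) − (8)(-8) = -71
V_5→V_1: (8)(-6) − (2)(-15) = -18
Σ = -150
Area = |Σ|/2 = 75.
Hole:
Apply the shoelace formula: 2A = Σ (x_i·y_{i+1} − x_{i+1}·y_i), indices taken mod 5.
Cross-terms: 5, 12, 0, -6, 6  ⇒  Σ = 17
Area = |Σ|/2 = 8.5.
Net area = 75 − 8.5 = 66.5.

66.5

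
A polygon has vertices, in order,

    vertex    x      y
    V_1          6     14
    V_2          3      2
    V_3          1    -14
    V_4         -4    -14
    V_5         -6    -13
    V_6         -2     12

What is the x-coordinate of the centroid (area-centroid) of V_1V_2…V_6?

-78/187

Apply the shoelace formula. First the cross-terms c_i = x_i·y_{i+1} − x_{i+1}·y_i:
  -30, -44, -70, -32, -98, -100  ⇒  2A = -374, A = -187.
Then Σ (x_i + x_{i+1})·c_i = 468, so x̄ = 468 / (6·(-187)) = -78/187.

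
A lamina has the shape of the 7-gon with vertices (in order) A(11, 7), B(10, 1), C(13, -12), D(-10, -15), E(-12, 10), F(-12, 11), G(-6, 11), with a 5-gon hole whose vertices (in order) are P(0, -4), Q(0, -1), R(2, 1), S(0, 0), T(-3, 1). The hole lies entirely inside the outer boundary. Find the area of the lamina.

507

Outer boundary:
Σ = (-59) + (-133) + (-315) + (-280) + (-12) + (-66) + (-163) = -1028
Area = |Σ|/2 = 514.
Hole:
Σ = (0) + (2) + (0) + (0) + (12) = 14
Area = |Σ|/2 = 7.
Net area = 514 − 7 = 507.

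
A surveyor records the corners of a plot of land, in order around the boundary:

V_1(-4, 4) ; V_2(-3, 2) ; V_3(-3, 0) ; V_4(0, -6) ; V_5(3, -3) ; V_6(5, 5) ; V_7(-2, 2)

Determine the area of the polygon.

48

Σ = (4) + (6) + (18) + (18) + (30) + (20) + (0) = 96
Area = |Σ|/2 = 48.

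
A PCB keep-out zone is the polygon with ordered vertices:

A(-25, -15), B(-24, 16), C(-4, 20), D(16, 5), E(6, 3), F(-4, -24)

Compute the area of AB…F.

A→B: (-25)(16) − (-24)(-15) = -760
B→C: (-24)(20) − (-4)(16) = -416
C→D: (-4)(5) − (16)(20) = -340
D→E: (16)(3) − (6)(5) = 18
E→F: (6)(-24) − (-4)(3) = -132
F→A: (-4)(-15) − (-25)(-24) = -540
Σ = -2170
Area = |Σ|/2 = 1085.

1085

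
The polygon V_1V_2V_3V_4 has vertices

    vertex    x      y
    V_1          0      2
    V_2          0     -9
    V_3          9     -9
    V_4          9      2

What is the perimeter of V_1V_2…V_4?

40

|V_1V_2| = √((0)² + (-11)²) = √121 = 11
|V_2V_3| = √((9)² + (0)²) = √81 = 9
|V_3V_4| = √((0)² + (11)²) = √121 = 11
|V_4V_1| = √((-9)² + (0)²) = √81 = 9
Perimeter = 11 + 9 + 11 + 9 = 40.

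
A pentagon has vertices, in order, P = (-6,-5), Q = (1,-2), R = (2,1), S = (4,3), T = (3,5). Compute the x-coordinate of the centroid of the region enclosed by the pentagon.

-13/75

Apply the shoelace formula. First the cross-terms c_i = x_i·y_{i+1} − x_{i+1}·y_i:
  17, 5, 2, 11, 15  ⇒  2A = 50, A = 25.
Then Σ (x_i + x_{i+1})·c_i = -26, so x̄ = -26 / (6·25) = -13/75.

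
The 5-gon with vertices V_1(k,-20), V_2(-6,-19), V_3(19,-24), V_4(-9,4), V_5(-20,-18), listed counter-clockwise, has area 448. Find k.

-9

Write out the shoelace sum; only the two edges meeting at V_1 involve k:
2·Area = [((-20)·(-20) − k·(-18)) + (k·(-19) − (-6)·(-20))] + 607
       = -1·k + 887 = 896
⇒ k = -9.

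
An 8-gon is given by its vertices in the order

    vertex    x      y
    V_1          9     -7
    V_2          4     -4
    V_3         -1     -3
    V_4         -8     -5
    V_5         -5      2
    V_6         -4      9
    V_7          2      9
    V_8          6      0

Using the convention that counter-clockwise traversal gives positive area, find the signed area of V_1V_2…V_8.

-135.5

V_1→V_2: (9)(-4) − (4)(-7) = -8
V_2→V_3: (4)(-3) − (-1)(-4) = -16
V_3→V_4: (-1)(-5) − (-8)(-3) = -19
V_4→V_5: (-8)(2) − (-5)(-5) = -41
V_5→V_6: (-5)(9) − (-4)(2) = -37
V_6→V_7: (-4)(9) − (2)(9) = -54
V_7→V_8: (2)(0) − (6)(9) = -54
V_8→V_1: (6)(-7) − (9)(0) = -42
Σ = -271
Signed area = Σ/2 = -135.5 (negative ⇒ clockwise traversal).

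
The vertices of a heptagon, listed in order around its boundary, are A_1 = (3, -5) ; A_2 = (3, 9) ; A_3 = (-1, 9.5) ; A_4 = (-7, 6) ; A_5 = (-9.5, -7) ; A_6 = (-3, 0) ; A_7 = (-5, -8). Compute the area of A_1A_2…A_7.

149

Cross-terms: 42, 37.5, 60.5, 106, -21, 24, 49  ⇒  Σ = 298
Area = |Σ|/2 = 149.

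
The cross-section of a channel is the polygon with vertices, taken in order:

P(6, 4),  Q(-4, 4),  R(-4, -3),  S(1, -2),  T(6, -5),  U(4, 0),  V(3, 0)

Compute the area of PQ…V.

Apply the shoelace formula: 2A = Σ (x_i·y_{i+1} − x_{i+1}·y_i), indices taken mod 7.
Σ = (40) + (28) + (11) + (7) + (20) + (0) + (12) = 118
Area = |Σ|/2 = 59.

59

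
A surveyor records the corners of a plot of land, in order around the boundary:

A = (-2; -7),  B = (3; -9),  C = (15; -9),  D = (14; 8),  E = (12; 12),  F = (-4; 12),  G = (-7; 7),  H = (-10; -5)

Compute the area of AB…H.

439

Apply Gauss's area formula: 2A = Σ (x_i·y_{i+1} − x_{i+1}·y_i), indices taken mod 8.
Cross-terms: 39, 108, 246, 72, 192, 56, 105, 60  ⇒  Σ = 878
Area = |Σ|/2 = 439.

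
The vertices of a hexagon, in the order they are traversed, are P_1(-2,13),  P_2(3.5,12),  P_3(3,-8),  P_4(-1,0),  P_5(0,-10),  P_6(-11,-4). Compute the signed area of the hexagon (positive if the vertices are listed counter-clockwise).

Cross-terms: -69.5, -64, -8, 10, -110, -151  ⇒  Σ = -392.5
Signed area = Σ/2 = -196.25 (negative ⇒ clockwise traversal).

-196.25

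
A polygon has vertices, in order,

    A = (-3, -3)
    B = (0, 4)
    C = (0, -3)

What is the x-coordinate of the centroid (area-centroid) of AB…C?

Apply the surveyor's formula. First the cross-terms c_i = x_i·y_{i+1} − x_{i+1}·y_i:
  -12, 0, -9  ⇒  2A = -21, A = -10.5.
Then Σ (x_i + x_{i+1})·c_i = 63, so x̄ = 63 / (6·(-10.5)) = -1.

-1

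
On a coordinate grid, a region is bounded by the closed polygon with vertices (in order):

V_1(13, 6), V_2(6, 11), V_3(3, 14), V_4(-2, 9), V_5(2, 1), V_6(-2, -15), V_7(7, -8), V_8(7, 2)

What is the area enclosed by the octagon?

Apply Gauss's area formula: 2A = Σ (x_i·y_{i+1} − x_{i+1}·y_i), indices taken mod 8.
Σ = (107) + (51) + (55) + (-20) + (-28) + (121) + (70) + (16) = 372
Area = |Σ|/2 = 186.

186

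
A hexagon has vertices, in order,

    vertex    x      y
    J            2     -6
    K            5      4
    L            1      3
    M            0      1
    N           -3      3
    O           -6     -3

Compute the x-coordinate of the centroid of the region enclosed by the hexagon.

Apply Gauss's area formula. First the cross-terms c_i = x_i·y_{i+1} − x_{i+1}·y_i:
  38, 11, 1, 3, 27, 42  ⇒  2A = 122, A = 61.
Then Σ (x_i + x_{i+1})·c_i = -87, so x̄ = -87 / (6·61) = -29/122.

-29/122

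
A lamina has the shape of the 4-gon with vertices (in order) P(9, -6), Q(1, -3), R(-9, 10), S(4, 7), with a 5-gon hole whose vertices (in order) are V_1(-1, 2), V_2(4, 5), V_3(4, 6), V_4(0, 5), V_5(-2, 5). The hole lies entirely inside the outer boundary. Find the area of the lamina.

Outer boundary:
Σ = (-21) + (-17) + (-103) + (-87) = -228
Area = |Σ|/2 = 114.
Hole:
Σ = (-13) + (4) + (20) + (10) + (1) = 22
Area = |Σ|/2 = 11.
Net area = 114 − 11 = 103.

103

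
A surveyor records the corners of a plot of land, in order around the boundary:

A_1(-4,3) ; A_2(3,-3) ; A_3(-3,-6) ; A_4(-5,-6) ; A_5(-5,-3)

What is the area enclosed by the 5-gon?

39

Apply the shoelace (surveyor's) formula: 2A = Σ (x_i·y_{i+1} − x_{i+1}·y_i), indices taken mod 5.
Σ = (3) + (-27) + (-12) + (-15) + (-27) = -78
Area = |Σ|/2 = 39.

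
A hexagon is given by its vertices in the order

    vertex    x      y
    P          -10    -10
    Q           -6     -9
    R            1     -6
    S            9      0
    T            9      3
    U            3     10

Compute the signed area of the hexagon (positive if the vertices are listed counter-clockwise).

Cross-terms: 30, 45, 54, 27, 81, 70  ⇒  Σ = 307
Signed area = Σ/2 = 153.5 (positive ⇒ counter-clockwise traversal).

153.5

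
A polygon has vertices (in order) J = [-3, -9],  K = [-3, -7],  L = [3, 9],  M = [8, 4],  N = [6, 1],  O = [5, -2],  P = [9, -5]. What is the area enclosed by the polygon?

104

Apply Gauss's area formula: 2A = Σ (x_i·y_{i+1} − x_{i+1}·y_i), indices taken mod 7.
Σ = (-6) + (-6) + (-60) + (-16) + (-17) + (-7) + (-96) = -208
Area = |Σ|/2 = 104.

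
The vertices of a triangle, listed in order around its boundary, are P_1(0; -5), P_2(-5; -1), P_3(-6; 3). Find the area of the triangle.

Apply the shoelace (surveyor's) formula: 2A = Σ (x_i·y_{i+1} − x_{i+1}·y_i), indices taken mod 3.
Cross-terms: -25, -21, 30  ⇒  Σ = -16
Area = |Σ|/2 = 8.

8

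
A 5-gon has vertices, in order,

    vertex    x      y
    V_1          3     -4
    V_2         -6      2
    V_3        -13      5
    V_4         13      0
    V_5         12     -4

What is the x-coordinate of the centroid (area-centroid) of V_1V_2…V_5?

Apply the shoelace (surveyor's) formula. First the cross-terms c_i = x_i·y_{i+1} − x_{i+1}·y_i:
  -18, -4, -65, -52, -36  ⇒  2A = -175, A = -87.5.
Then Σ (x_i + x_{i+1})·c_i = -1710, so x̄ = -1710 / (6·(-87.5)) = 114/35.

114/35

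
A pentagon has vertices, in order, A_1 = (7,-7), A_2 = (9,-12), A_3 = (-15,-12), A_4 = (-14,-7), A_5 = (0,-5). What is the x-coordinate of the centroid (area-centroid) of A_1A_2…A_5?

Apply the surveyor's formula. First the cross-terms c_i = x_i·y_{i+1} − x_{i+1}·y_i:
  -21, -288, -63, 70, 35  ⇒  2A = -267, A = -133.5.
Then Σ (x_i + x_{i+1})·c_i = 2484, so x̄ = 2484 / (6·(-133.5)) = -276/89.

-276/89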